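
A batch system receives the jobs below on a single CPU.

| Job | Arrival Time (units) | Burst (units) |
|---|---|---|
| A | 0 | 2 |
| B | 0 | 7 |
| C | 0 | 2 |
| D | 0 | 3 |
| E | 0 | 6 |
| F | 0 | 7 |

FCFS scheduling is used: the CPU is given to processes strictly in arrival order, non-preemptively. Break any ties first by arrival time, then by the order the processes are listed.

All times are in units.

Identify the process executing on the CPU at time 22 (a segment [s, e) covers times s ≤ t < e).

F

Schedule: | A 0-2 | B 2-9 | C 9-11 | D 11-14 | E 14-20 | F 20-27 |
Completion: A=2  B=9  C=11  D=14  E=20  F=27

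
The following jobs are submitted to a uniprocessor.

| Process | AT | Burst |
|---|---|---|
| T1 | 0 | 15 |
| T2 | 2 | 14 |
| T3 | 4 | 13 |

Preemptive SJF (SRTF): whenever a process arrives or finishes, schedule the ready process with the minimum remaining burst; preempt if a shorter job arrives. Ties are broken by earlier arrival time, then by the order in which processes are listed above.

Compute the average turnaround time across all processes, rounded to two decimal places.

Gantt: | T1 0-15 | T3 15-28 | T2 28-42 |
Completion: T1=15  T2=42  T3=28
Turnaround (C−A): T1=15  T2=40  T3=24
Turnaround times: T1=15, T2=40, T3=24
Average turnaround = (15+40+24) / 3 = 79/3 = 26.33

26.33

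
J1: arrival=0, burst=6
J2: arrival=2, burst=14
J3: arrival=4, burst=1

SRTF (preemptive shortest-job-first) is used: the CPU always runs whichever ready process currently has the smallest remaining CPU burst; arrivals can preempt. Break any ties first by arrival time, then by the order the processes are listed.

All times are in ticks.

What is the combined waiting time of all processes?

6

Schedule: | J1 0-4 | J3 4-5 | J1 5-7 | J2 7-21 |
Completion: J1=7  J2=21  J3=5
Waiting = turnaround − burst: J1=1, J2=5, J3=0
Total waiting = 1 + 5 + 0 = 6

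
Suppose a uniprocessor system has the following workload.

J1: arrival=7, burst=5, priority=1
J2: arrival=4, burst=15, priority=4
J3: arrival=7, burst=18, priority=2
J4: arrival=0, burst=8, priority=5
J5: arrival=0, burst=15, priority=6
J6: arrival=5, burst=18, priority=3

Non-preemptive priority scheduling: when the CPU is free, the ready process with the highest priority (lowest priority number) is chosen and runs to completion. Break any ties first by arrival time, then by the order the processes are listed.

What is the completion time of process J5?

Schedule: | J4 0-8 | J1 8-13 | J3 13-31 | J6 31-49 | J2 49-64 | J5 64-79 |
Completion: J1=13  J2=64  J3=31  J4=8  J5=79  J6=49

79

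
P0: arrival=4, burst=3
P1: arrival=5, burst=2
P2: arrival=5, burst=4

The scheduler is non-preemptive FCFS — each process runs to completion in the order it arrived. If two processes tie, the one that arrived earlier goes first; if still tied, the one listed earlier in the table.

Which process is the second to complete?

Timeline: | idle 0-4 | P0 4-7 | P1 7-9 | P2 9-13 |
Completion: P0=7  P1=9  P2=13
Turnaround (C−A): P0=3  P1=4  P2=8
Finish order: P0 → P1 → P2

P1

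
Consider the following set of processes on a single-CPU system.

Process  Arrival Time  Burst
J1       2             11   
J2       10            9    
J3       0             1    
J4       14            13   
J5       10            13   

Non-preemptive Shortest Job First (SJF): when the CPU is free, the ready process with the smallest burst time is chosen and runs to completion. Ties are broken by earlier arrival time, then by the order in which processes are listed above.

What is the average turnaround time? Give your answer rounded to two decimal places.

16.60

Gantt: | J3 0-1 | idle 1-2 | J1 2-13 | J2 13-22 | J5 22-35 | J4 35-48 |
Completion: J1=13  J2=22  J3=1  J4=48  J5=35
Turnaround (C−A): J1=11  J2=12  J3=1  J4=34  J5=25
Turnaround times: J1=11, J2=12, J3=1, J4=34, J5=25
Average turnaround = (11+12+1+34+25) / 5 = 83/5 = 16.60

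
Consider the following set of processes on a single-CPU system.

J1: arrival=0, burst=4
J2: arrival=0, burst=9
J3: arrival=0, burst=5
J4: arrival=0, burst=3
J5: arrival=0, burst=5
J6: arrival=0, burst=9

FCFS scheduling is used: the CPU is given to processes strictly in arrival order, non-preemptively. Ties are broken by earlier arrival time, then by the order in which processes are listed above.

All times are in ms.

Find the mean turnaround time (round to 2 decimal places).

Schedule: | J1 0-4 | J2 4-13 | J3 13-18 | J4 18-21 | J5 21-26 | J6 26-35 |
Completion: J1=4  J2=13  J3=18  J4=21  J5=26  J6=35
Turnaround (C−A): J1=4  J2=13  J3=18  J4=21  J5=26  J6=35
Turnaround times: J1=4, J2=13, J3=18, J4=21, J5=26, J6=35
Average turnaround = (4+13+18+21+26+35) / 6 = 117/6 = 19.50

19.50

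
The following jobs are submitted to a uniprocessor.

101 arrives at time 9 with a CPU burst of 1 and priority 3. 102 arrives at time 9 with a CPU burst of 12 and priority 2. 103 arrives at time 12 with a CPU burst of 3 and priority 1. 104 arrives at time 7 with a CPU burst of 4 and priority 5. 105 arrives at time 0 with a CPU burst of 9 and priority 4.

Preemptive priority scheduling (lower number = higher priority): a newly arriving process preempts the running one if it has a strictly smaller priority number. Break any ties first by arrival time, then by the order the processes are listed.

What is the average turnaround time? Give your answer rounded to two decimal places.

Gantt: | 105 0-9 | 102 9-12 | 103 12-15 | 102 15-24 | 101 24-25 | 104 25-29 |
Completion: 101=25  102=24  103=15  104=29  105=9
Turnaround times: 101=16, 102=15, 103=3, 104=22, 105=9
Average turnaround = (16+15+3+22+9) / 5 = 65/5 = 13.00

13.00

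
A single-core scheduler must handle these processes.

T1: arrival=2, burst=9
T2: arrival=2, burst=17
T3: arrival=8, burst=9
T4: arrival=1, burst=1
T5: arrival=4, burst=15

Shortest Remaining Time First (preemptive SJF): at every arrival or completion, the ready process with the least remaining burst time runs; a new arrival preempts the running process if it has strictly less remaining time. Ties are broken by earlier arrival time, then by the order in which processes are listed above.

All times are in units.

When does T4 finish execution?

Timeline: | idle 0-1 | T4 1-2 | T1 2-11 | T3 11-20 | T5 20-35 | T2 35-52 |
Completion: T1=11  T2=52  T3=20  T4=2  T5=35
Turnaround (C−A): T1=9  T2=50  T3=12  T4=1  T5=31

2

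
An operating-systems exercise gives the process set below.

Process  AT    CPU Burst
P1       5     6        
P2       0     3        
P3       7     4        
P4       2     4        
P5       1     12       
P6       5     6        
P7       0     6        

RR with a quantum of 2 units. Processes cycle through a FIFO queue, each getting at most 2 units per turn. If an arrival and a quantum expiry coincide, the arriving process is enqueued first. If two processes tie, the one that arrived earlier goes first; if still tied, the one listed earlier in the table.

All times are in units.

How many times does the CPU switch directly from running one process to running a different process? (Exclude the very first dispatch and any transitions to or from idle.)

18

Gantt: | P2 0-2 | P7 2-4 | P5 4-6 | P4 6-8 | P2 8-9 | P7 9-11 | P1 11-13 | P6 13-15 | P5 15-17 | P3 17-19 | P4 19-21 | P7 21-23 | P1 23-25 | P6 25-27 | P5 27-29 | P3 29-31 | P1 31-33 | P6 33-35 | P5 35-41 |
Completion: P1=33  P2=9  P3=31  P4=21  P5=41  P6=35  P7=23
Turnaround (C−A): P1=28  P2=9  P3=24  P4=19  P5=40  P6=30  P7=23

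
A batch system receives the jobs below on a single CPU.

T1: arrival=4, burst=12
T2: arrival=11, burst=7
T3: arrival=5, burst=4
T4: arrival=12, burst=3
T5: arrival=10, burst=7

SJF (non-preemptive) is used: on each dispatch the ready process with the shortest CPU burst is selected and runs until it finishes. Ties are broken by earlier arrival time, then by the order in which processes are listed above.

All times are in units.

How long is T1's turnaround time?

12

Gantt: | idle 0-4 | T1 4-16 | T4 16-19 | T3 19-23 | T5 23-30 | T2 30-37 |
Completion: T1=16  T2=37  T3=23  T4=19  T5=30
Turnaround (C−A): T1=12  T2=26  T3=18  T4=7  T5=20
Turnaround(T1) = completion − arrival = 16 − 4 = 12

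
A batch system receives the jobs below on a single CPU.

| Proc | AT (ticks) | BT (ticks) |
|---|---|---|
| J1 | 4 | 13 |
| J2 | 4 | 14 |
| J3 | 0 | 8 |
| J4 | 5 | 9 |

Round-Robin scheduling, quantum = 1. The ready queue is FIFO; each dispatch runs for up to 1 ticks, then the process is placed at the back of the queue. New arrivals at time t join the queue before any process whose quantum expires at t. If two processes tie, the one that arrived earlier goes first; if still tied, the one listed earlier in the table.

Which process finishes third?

Gantt: | J3 0-4 | J1 4-5 | J2 5-6 | J3 6-7 | J4 7-8 | J1 8-9 | J2 9-10 | J3 10-11 | J4 11-12 | J1 12-13 | J2 13-14 | J3 14-15 | J4 15-16 | J1 16-17 | J2 17-18 | J3 18-19 | J4 19-20 | J1 20-21 | J2 21-22 | J4 22-23 | J1 23-24 | J2 24-25 | J4 25-26 | J1 26-27 | J2 27-28 | J4 28-29 | J1 29-30 | J2 30-31 | J4 31-32 | J1 32-33 | J2 33-34 | J4 34-35 | J1 35-36 | J2 36-37 | J1 37-38 | J2 38-39 | J1 39-40 | J2 40-41 | J1 41-42 | J2 42-44 |
Completion: J1=42  J2=44  J3=19  J4=35
Turnaround (C−A): J1=38  J2=40  J3=19  J4=30
Finish order: J3 → J4 → J1 → J2

J1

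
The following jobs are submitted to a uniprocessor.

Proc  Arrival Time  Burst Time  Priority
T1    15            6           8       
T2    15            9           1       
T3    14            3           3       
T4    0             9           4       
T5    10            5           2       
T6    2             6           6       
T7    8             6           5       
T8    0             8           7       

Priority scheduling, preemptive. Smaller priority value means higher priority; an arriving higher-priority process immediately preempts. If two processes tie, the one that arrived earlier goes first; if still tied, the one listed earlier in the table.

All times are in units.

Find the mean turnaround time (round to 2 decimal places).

Gantt: | T4 0-9 | T7 9-10 | T5 10-15 | T2 15-24 | T3 24-27 | T7 27-32 | T6 32-38 | T8 38-46 | T1 46-52 |
Completion: T1=52  T2=24  T3=27  T4=9  T5=15  T6=38  T7=32  T8=46
Turnaround (C−A): T1=37  T2=9  T3=13  T4=9  T5=5  T6=36  T7=24  T8=46
Turnaround times: T1=37, T2=9, T3=13, T4=9, T5=5, T6=36, T7=24, T8=46
Average turnaround = (37+9+13+9+5+36+24+46) / 8 = 179/8 = 22.38

22.38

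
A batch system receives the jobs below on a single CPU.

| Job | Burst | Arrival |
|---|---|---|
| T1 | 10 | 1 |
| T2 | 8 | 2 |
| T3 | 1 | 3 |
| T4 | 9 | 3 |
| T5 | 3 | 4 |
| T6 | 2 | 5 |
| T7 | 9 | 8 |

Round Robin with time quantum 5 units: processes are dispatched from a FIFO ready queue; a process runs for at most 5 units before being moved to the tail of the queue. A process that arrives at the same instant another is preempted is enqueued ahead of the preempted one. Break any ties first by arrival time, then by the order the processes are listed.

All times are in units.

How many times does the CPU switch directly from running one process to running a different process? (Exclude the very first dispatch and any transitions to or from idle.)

Gantt: | idle 0-1 | T1 1-6 | T2 6-11 | T3 11-12 | T4 12-17 | T5 17-20 | T6 20-22 | T1 22-27 | T7 27-32 | T2 32-35 | T4 35-39 | T7 39-43 |
Completion: T1=27  T2=35  T3=12  T4=39  T5=20  T6=22  T7=43
Turnaround (C−A): T1=26  T2=33  T3=9  T4=36  T5=16  T6=17  T7=35

10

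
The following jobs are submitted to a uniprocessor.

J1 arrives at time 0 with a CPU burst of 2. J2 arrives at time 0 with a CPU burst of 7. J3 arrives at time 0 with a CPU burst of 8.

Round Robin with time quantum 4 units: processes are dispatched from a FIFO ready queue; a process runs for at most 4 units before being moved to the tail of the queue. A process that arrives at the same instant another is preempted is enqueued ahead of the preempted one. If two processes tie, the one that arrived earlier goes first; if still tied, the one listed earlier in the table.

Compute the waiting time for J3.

Schedule: | J1 0-2 | J2 2-6 | J3 6-10 | J2 10-13 | J3 13-17 |
Completion: J1=2  J2=13  J3=17
Waiting(J3) = turnaround − burst = 17 − 8 = 9

9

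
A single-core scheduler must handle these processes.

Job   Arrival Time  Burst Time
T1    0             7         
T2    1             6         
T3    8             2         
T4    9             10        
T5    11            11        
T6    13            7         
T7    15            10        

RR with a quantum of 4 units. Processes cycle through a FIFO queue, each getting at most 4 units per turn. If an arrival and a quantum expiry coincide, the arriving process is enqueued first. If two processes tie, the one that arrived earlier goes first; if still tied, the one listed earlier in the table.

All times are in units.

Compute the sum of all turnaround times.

Schedule: | T1 0-4 | T2 4-8 | T1 8-11 | T3 11-13 | T2 13-15 | T4 15-19 | T5 19-23 | T6 23-27 | T7 27-31 | T4 31-35 | T5 35-39 | T6 39-42 | T7 42-46 | T4 46-48 | T5 48-51 | T7 51-53 |
Completion: T1=11  T2=15  T3=13  T4=48  T5=51  T6=42  T7=53
Turnaround (C−A): T1=11  T2=14  T3=5  T4=39  T5=40  T6=29  T7=38
Turnaround = completion − arrival: T1=11, T2=14, T3=5, T4=39, T5=40, T6=29, T7=38
Total turnaround = 11 + 14 + 5 + 39 + 40 + 29 + 38 = 176

176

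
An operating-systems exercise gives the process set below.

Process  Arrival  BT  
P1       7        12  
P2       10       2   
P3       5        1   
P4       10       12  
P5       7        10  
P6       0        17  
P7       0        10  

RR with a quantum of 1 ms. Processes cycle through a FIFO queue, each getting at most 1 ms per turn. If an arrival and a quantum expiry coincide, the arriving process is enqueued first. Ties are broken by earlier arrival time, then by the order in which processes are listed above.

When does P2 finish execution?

20

Timeline: | P6 0-1 | P7 1-2 | P6 2-3 | P7 3-4 | P6 4-5 | P7 5-6 | P3 6-7 | P6 7-8 | P7 8-9 | P1 9-10 | P5 10-11 | P6 11-12 | P7 12-13 | P2 13-14 | P4 14-15 | P1 15-16 | P5 16-17 | P6 17-18 | P7 18-19 | P2 19-20 | P4 20-21 | P1 21-22 | P5 22-23 | P6 23-24 | P7 24-25 | P4 25-26 | P1 26-27 | P5 27-28 | P6 28-29 | P7 29-30 | P4 30-31 | P1 31-32 | P5 32-33 | P6 33-34 | P7 34-35 | P4 35-36 | P1 36-37 | P5 37-38 | P6 38-39 | P7 39-40 | P4 40-41 | P1 41-42 | P5 42-43 | P6 43-44 | P4 44-45 | P1 45-46 | P5 46-47 | P6 47-48 | P4 48-49 | P1 49-50 | P5 50-51 | P6 51-52 | P4 52-53 | P1 53-54 | P5 54-55 | P6 55-56 | P4 56-57 | P1 57-58 | P6 58-59 | P4 59-60 | P1 60-61 | P6 61-62 | P4 62-63 | P6 63-64 |
Completion: P1=61  P2=20  P3=7  P4=63  P5=55  P6=64  P7=40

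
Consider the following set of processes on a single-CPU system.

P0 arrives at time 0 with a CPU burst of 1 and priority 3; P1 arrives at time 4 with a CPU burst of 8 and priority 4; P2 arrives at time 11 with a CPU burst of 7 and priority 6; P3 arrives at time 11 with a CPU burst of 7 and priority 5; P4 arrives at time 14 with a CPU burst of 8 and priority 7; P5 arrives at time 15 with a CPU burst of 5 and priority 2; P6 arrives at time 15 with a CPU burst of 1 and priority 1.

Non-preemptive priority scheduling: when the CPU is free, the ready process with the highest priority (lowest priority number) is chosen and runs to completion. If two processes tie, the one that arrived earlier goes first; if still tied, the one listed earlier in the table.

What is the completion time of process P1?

Gantt: | P0 0-1 | idle 1-4 | P1 4-12 | P3 12-19 | P6 19-20 | P5 20-25 | P2 25-32 | P4 32-40 |
Completion: P0=1  P1=12  P2=32  P3=19  P4=40  P5=25  P6=20

12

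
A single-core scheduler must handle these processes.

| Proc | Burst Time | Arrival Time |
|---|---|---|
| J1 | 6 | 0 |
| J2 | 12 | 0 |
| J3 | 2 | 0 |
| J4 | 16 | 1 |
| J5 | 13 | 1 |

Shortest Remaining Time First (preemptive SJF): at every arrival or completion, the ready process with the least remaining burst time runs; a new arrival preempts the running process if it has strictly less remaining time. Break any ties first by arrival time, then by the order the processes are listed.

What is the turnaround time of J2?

Timeline: | J3 0-2 | J1 2-8 | J2 8-20 | J5 20-33 | J4 33-49 |
Completion: J1=8  J2=20  J3=2  J4=49  J5=33
Turnaround (C−A): J1=8  J2=20  J3=2  J4=48  J5=32
Turnaround(J2) = completion − arrival = 20 − 0 = 20

20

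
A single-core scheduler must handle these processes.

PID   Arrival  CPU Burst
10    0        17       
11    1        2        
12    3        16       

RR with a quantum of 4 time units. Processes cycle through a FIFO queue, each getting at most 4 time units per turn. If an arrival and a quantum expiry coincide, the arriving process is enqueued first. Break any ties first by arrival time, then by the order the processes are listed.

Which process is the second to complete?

Timeline: | 10 0-4 | 11 4-6 | 12 6-10 | 10 10-14 | 12 14-18 | 10 18-22 | 12 22-26 | 10 26-30 | 12 30-34 | 10 34-35 |
Completion: 10=35  11=6  12=34
Turnaround (C−A): 10=35  11=5  12=31
Finish order: 11 → 12 → 10

12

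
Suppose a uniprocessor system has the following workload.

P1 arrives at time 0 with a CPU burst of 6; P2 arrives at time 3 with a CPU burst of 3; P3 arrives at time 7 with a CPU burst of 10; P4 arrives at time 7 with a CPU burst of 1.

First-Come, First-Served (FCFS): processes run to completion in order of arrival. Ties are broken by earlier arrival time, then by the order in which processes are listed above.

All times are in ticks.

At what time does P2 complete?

9

Schedule: | P1 0-6 | P2 6-9 | P3 9-19 | P4 19-20 |
Completion: P1=6  P2=9  P3=19  P4=20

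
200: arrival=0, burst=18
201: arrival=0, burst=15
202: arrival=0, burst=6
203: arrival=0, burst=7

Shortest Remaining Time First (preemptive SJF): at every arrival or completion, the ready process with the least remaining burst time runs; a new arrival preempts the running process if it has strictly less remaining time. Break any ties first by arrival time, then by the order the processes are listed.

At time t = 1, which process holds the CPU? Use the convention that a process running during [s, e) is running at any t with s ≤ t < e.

202

Gantt: | 202 0-6 | 203 6-13 | 201 13-28 | 200 28-46 |
Completion: 200=46  201=28  202=6  203=13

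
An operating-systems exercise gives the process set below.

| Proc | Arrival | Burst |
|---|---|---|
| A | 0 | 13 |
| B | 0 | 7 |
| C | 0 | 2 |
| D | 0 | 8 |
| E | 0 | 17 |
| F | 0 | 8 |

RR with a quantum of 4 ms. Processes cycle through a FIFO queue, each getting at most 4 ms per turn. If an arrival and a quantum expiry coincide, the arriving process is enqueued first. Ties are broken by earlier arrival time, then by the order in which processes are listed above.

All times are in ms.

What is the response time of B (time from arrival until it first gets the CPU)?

Timeline: | A 0-4 | B 4-8 | C 8-10 | D 10-14 | E 14-18 | F 18-22 | A 22-26 | B 26-29 | D 29-33 | E 33-37 | F 37-41 | A 41-45 | E 45-49 | A 49-50 | E 50-55 |
Completion: A=50  B=29  C=10  D=33  E=55  F=41
Turnaround (C−A): A=50  B=29  C=10  D=33  E=55  F=41
Response(B) = first start − arrival = 4 − 0 = 4

4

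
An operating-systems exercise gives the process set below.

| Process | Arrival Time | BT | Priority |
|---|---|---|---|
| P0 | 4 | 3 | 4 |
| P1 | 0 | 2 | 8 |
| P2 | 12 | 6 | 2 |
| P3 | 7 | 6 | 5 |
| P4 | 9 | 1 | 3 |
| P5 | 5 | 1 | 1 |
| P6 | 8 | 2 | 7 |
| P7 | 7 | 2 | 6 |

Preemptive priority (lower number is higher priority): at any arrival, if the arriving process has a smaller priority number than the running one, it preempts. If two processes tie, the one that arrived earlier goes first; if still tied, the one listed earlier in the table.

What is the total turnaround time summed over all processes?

61

Gantt: | P1 0-2 | idle 2-4 | P0 4-5 | P5 5-6 | P0 6-8 | P3 8-9 | P4 9-10 | P3 10-12 | P2 12-18 | P3 18-21 | P7 21-23 | P6 23-25 |
Completion: P0=8  P1=2  P2=18  P3=21  P4=10  P5=6  P6=25  P7=23
Turnaround = completion − arrival: P0=4, P1=2, P2=6, P3=14, P4=1, P5=1, P6=17, P7=16
Total turnaround = 4 + 2 + 6 + 14 + 1 + 1 + 17 + 16 = 61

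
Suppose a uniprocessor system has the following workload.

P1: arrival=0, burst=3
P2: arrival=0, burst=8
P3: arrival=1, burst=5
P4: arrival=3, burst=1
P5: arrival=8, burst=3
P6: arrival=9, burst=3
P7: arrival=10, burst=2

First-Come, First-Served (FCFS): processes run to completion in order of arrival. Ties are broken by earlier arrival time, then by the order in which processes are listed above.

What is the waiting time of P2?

Timeline: | P1 0-3 | P2 3-11 | P3 11-16 | P4 16-17 | P5 17-20 | P6 20-23 | P7 23-25 |
Completion: P1=3  P2=11  P3=16  P4=17  P5=20  P6=23  P7=25
Waiting(P2) = turnaround − burst = 11 − 8 = 3

3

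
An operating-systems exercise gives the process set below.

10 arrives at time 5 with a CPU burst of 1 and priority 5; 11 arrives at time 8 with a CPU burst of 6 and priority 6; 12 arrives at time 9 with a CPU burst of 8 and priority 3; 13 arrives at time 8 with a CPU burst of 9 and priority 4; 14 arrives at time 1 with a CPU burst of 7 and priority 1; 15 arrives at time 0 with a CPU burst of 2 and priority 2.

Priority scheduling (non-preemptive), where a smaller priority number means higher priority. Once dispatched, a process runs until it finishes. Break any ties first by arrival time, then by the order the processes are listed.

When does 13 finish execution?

26

Timeline: | 15 0-2 | 14 2-9 | 12 9-17 | 13 17-26 | 10 26-27 | 11 27-33 |
Completion: 10=27  11=33  12=17  13=26  14=9  15=2
Turnaround (C−A): 10=22  11=25  12=8  13=18  14=8  15=2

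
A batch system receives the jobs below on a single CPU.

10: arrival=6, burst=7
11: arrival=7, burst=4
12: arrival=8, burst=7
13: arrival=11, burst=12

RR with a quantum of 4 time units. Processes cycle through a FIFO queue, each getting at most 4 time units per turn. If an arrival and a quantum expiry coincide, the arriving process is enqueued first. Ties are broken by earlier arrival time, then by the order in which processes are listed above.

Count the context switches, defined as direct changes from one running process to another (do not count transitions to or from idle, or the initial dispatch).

6

Timeline: | idle 0-6 | 10 6-10 | 11 10-14 | 12 14-18 | 10 18-21 | 13 21-25 | 12 25-28 | 13 28-36 |
Completion: 10=21  11=14  12=28  13=36
Turnaround (C−A): 10=15  11=7  12=20  13=25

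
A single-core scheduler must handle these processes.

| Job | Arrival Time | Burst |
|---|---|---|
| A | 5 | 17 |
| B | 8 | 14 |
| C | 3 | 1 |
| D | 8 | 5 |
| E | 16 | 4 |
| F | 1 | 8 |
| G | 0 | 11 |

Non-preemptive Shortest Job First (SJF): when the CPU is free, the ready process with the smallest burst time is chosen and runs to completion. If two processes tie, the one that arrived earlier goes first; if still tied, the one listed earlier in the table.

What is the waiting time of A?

38

Timeline: | G 0-11 | C 11-12 | D 12-17 | E 17-21 | F 21-29 | B 29-43 | A 43-60 |
Completion: A=60  B=43  C=12  D=17  E=21  F=29  G=11
Waiting(A) = turnaround − burst = 55 − 17 = 38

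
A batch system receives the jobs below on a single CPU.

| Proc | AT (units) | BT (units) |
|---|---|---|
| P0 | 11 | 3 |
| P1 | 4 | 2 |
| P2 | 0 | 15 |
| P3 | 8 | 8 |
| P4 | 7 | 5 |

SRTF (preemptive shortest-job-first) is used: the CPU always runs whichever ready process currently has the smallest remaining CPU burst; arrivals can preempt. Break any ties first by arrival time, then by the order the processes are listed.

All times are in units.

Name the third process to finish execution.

Timeline: | P2 0-4 | P1 4-6 | P2 6-7 | P4 7-12 | P0 12-15 | P3 15-23 | P2 23-33 |
Completion: P0=15  P1=6  P2=33  P3=23  P4=12
Turnaround (C−A): P0=4  P1=2  P2=33  P3=15  P4=5
Finish order: P1 → P4 → P0 → P3 → P2

P0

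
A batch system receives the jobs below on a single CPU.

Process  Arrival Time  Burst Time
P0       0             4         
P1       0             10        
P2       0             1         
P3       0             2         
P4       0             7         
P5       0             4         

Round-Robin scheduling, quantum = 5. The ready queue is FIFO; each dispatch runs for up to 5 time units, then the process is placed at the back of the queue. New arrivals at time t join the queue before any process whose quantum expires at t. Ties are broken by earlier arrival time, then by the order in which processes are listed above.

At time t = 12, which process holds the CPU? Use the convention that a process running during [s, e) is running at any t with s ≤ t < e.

Gantt: | P0 0-4 | P1 4-9 | P2 9-10 | P3 10-12 | P4 12-17 | P5 17-21 | P1 21-26 | P4 26-28 |
Completion: P0=4  P1=26  P2=10  P3=12  P4=28  P5=21
Turnaround (C−A): P0=4  P1=26  P2=10  P3=12  P4=28  P5=21

P4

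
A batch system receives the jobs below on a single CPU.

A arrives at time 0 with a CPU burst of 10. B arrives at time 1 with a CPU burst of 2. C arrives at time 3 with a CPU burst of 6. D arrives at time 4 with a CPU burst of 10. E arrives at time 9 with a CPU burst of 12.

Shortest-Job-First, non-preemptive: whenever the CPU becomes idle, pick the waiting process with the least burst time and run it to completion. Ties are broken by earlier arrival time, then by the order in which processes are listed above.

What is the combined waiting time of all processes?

Gantt: | A 0-10 | B 10-12 | C 12-18 | D 18-28 | E 28-40 |
Completion: A=10  B=12  C=18  D=28  E=40
Waiting = turnaround − burst: A=0, B=9, C=9, D=14, E=19
Total waiting = 0 + 9 + 9 + 14 + 19 = 51

51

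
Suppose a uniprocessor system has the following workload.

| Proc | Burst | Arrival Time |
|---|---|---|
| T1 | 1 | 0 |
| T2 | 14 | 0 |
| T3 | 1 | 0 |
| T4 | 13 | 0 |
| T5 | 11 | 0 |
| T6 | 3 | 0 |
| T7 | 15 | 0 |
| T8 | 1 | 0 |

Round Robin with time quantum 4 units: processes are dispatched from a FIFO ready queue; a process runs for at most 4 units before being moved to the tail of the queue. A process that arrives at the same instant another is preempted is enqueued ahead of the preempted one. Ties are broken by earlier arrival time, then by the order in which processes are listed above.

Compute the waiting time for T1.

Schedule: | T1 0-1 | T2 1-5 | T3 5-6 | T4 6-10 | T5 10-14 | T6 14-17 | T7 17-21 | T8 21-22 | T2 22-26 | T4 26-30 | T5 30-34 | T7 34-38 | T2 38-42 | T4 42-46 | T5 46-49 | T7 49-53 | T2 53-55 | T4 55-56 | T7 56-59 |
Completion: T1=1  T2=55  T3=6  T4=56  T5=49  T6=17  T7=59  T8=22
Waiting(T1) = turnaround − burst = 1 − 1 = 0

0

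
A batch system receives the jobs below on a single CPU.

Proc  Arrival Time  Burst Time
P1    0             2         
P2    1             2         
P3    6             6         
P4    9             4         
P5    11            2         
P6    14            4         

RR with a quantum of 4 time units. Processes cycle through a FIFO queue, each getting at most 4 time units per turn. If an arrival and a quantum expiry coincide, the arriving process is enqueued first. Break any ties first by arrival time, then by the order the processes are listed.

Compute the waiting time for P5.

Gantt: | P1 0-2 | P2 2-4 | idle 4-6 | P3 6-10 | P4 10-14 | P3 14-16 | P5 16-18 | P6 18-22 |
Completion: P1=2  P2=4  P3=16  P4=14  P5=18  P6=22
Waiting(P5) = turnaround − burst = 7 − 2 = 5

5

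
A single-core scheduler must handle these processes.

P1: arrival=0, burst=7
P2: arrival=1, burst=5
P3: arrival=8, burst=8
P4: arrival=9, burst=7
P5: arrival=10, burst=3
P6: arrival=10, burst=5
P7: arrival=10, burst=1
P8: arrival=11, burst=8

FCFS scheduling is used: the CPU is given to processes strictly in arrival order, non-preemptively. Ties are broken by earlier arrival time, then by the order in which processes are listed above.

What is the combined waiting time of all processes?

108

Schedule: | P1 0-7 | P2 7-12 | P3 12-20 | P4 20-27 | P5 27-30 | P6 30-35 | P7 35-36 | P8 36-44 |
Completion: P1=7  P2=12  P3=20  P4=27  P5=30  P6=35  P7=36  P8=44
Waiting = turnaround − burst: P1=0, P2=6, P3=4, P4=11, P5=17, P6=20, P7=25, P8=25
Total waiting = 0 + 6 + 4 + 11 + 17 + 20 + 25 + 25 = 108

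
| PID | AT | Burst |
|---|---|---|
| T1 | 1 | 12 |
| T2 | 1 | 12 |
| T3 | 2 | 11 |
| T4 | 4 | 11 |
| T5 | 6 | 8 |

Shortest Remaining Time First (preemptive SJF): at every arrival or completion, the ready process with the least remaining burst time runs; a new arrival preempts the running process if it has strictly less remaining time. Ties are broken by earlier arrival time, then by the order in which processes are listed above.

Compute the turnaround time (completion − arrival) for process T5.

15

Gantt: | idle 0-1 | T1 1-13 | T5 13-21 | T3 21-32 | T4 32-43 | T2 43-55 |
Completion: T1=13  T2=55  T3=32  T4=43  T5=21
Turnaround(T5) = completion − arrival = 21 − 6 = 15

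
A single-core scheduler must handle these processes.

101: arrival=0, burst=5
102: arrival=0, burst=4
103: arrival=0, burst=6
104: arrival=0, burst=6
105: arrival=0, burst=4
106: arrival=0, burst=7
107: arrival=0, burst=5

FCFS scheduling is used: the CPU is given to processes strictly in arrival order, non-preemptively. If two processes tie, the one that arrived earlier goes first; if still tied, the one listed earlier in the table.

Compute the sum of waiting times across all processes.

Gantt: | 101 0-5 | 102 5-9 | 103 9-15 | 104 15-21 | 105 21-25 | 106 25-32 | 107 32-37 |
Completion: 101=5  102=9  103=15  104=21  105=25  106=32  107=37
Turnaround (C−A): 101=5  102=9  103=15  104=21  105=25  106=32  107=37
Waiting = turnaround − burst: 101=0, 102=5, 103=9, 104=15, 105=21, 106=25, 107=32
Total waiting = 0 + 5 + 9 + 15 + 21 + 25 + 32 = 107

107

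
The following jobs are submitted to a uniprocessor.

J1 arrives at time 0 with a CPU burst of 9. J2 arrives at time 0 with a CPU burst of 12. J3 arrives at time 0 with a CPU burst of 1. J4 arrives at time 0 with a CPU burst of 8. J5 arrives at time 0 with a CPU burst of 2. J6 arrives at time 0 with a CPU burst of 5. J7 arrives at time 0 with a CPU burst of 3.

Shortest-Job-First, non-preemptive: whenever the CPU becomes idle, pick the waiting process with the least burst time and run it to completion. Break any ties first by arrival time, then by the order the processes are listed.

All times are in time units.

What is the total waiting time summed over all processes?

Timeline: | J3 0-1 | J5 1-3 | J7 3-6 | J6 6-11 | J4 11-19 | J1 19-28 | J2 28-40 |
Completion: J1=28  J2=40  J3=1  J4=19  J5=3  J6=11  J7=6
Waiting = turnaround − burst: J1=19, J2=28, J3=0, J4=11, J5=1, J6=6, J7=3
Total waiting = 19 + 28 + 0 + 11 + 1 + 6 + 3 = 68

68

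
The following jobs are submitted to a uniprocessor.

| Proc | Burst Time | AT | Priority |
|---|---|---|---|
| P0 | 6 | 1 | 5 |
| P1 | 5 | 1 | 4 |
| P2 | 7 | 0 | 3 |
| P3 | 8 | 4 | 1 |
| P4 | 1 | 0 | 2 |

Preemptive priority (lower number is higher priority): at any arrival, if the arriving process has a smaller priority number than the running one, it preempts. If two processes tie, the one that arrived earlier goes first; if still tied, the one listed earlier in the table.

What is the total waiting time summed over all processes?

Timeline: | P4 0-1 | P2 1-4 | P3 4-12 | P2 12-16 | P1 16-21 | P0 21-27 |
Completion: P0=27  P1=21  P2=16  P3=12  P4=1
Waiting = turnaround − burst: P0=20, P1=15, P2=9, P3=0, P4=0
Total waiting = 20 + 15 + 9 + 0 + 0 = 44

44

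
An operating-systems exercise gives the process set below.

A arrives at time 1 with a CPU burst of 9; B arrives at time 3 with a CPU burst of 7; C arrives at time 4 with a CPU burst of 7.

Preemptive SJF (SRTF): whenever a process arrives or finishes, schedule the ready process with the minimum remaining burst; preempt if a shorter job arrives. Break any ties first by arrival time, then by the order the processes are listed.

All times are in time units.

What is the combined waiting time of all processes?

Gantt: | idle 0-1 | A 1-10 | B 10-17 | C 17-24 |
Completion: A=10  B=17  C=24
Turnaround (C−A): A=9  B=14  C=20
Waiting = turnaround − burst: A=0, B=7, C=13
Total waiting = 0 + 7 + 13 = 20

20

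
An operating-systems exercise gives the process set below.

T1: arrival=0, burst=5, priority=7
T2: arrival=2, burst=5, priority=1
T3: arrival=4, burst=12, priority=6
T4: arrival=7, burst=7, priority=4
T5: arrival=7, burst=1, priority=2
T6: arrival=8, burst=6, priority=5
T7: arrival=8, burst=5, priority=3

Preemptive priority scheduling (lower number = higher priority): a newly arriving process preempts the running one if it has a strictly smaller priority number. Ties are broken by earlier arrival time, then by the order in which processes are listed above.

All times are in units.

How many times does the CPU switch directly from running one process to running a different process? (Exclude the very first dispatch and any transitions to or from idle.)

7

Schedule: | T1 0-2 | T2 2-7 | T5 7-8 | T7 8-13 | T4 13-20 | T6 20-26 | T3 26-38 | T1 38-41 |
Completion: T1=41  T2=7  T3=38  T4=20  T5=8  T6=26  T7=13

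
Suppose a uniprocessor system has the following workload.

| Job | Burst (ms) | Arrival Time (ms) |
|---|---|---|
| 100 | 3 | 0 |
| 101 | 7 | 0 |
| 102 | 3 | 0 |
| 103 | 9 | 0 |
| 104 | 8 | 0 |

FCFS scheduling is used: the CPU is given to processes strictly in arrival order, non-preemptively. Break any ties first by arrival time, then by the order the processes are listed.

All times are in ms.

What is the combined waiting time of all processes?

Schedule: | 100 0-3 | 101 3-10 | 102 10-13 | 103 13-22 | 104 22-30 |
Completion: 100=3  101=10  102=13  103=22  104=30
Turnaround (C−A): 100=3  101=10  102=13  103=22  104=30
Waiting = turnaround − burst: 100=0, 101=3, 102=10, 103=13, 104=22
Total waiting = 0 + 3 + 10 + 13 + 22 = 48

48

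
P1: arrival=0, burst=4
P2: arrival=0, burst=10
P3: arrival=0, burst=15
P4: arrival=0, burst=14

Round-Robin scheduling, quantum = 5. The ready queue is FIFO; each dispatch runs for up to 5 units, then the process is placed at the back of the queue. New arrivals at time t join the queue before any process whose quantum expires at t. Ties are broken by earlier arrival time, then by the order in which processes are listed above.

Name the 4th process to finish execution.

P4

Timeline: | P1 0-4 | P2 4-9 | P3 9-14 | P4 14-19 | P2 19-24 | P3 24-29 | P4 29-34 | P3 34-39 | P4 39-43 |
Completion: P1=4  P2=24  P3=39  P4=43
Finish order: P1 → P2 → P3 → P4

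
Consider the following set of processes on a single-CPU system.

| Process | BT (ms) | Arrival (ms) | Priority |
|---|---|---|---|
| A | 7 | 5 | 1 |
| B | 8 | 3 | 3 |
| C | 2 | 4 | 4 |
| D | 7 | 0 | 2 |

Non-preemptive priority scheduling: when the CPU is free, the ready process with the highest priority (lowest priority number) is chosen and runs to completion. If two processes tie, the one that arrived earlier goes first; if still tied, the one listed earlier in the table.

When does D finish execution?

Timeline: | D 0-7 | A 7-14 | B 14-22 | C 22-24 |
Completion: A=14  B=22  C=24  D=7
Turnaround (C−A): A=9  B=19  C=20  D=7

7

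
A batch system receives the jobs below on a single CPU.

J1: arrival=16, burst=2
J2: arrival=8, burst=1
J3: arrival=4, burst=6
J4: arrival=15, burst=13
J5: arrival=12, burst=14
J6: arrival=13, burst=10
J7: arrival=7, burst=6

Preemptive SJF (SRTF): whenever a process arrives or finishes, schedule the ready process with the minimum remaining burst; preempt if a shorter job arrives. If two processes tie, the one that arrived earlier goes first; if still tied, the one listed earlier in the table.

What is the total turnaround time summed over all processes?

Gantt: | idle 0-4 | J3 4-8 | J2 8-9 | J3 9-11 | J7 11-17 | J1 17-19 | J6 19-29 | J4 29-42 | J5 42-56 |
Completion: J1=19  J2=9  J3=11  J4=42  J5=56  J6=29  J7=17
Turnaround (C−A): J1=3  J2=1  J3=7  J4=27  J5=44  J6=16  J7=10
Turnaround = completion − arrival: J1=3, J2=1, J3=7, J4=27, J5=44, J6=16, J7=10
Total turnaround = 3 + 1 + 7 + 27 + 44 + 16 + 10 = 108

108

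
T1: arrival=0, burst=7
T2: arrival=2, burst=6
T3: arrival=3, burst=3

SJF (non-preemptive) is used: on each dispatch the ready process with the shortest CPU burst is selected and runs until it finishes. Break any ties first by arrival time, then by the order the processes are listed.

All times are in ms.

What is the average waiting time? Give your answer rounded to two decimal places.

4.00

Gantt: | T1 0-7 | T3 7-10 | T2 10-16 |
Completion: T1=7  T2=16  T3=10
Turnaround (C−A): T1=7  T2=14  T3=7
Waiting times: T1=0, T2=8, T3=4
Average waiting = (0+8+4) / 3 = 12/3 = 4.00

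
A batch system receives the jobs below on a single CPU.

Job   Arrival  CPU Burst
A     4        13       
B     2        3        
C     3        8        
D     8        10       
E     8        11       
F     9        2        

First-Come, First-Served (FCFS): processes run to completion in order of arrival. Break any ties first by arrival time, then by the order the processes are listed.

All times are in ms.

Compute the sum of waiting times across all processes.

95

Timeline: | idle 0-2 | B 2-5 | C 5-13 | A 13-26 | D 26-36 | E 36-47 | F 47-49 |
Completion: A=26  B=5  C=13  D=36  E=47  F=49
Turnaround (C−A): A=22  B=3  C=10  D=28  E=39  F=40
Waiting = turnaround − burst: A=9, B=0, C=2, D=18, E=28, F=38
Total waiting = 9 + 0 + 2 + 18 + 28 + 38 = 95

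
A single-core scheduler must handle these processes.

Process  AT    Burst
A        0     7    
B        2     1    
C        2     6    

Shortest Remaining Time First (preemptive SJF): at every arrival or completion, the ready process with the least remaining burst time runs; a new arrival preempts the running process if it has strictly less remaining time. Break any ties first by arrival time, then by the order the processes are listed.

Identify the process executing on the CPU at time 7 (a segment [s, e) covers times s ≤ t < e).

Schedule: | A 0-2 | B 2-3 | A 3-8 | C 8-14 |
Completion: A=8  B=3  C=14

A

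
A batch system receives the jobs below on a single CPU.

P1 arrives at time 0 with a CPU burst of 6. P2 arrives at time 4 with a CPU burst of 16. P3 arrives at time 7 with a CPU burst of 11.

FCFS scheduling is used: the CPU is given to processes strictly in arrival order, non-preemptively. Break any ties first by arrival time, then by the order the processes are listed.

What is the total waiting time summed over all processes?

17

Gantt: | P1 0-6 | P2 6-22 | P3 22-33 |
Completion: P1=6  P2=22  P3=33
Turnaround (C−A): P1=6  P2=18  P3=26
Waiting = turnaround − burst: P1=0, P2=2, P3=15
Total waiting = 0 + 2 + 15 = 17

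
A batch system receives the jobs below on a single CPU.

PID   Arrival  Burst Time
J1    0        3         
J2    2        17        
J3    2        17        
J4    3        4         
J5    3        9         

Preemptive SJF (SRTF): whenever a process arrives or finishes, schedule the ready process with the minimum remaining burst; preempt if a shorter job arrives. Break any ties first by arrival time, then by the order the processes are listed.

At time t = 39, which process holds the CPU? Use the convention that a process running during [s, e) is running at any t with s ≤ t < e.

J3

Schedule: | J1 0-3 | J4 3-7 | J5 7-16 | J2 16-33 | J3 33-50 |
Completion: J1=3  J2=33  J3=50  J4=7  J5=16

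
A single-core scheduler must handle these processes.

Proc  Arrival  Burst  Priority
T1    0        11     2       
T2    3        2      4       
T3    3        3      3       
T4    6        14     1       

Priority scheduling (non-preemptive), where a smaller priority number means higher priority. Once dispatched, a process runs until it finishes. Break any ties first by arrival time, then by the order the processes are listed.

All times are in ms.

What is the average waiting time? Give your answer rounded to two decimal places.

Gantt: | T1 0-11 | T4 11-25 | T3 25-28 | T2 28-30 |
Completion: T1=11  T2=30  T3=28  T4=25
Turnaround (C−A): T1=11  T2=27  T3=25  T4=19
Waiting times: T1=0, T2=25, T3=22, T4=5
Average waiting = (0+25+22+5) / 4 = 52/4 = 13.00

13.00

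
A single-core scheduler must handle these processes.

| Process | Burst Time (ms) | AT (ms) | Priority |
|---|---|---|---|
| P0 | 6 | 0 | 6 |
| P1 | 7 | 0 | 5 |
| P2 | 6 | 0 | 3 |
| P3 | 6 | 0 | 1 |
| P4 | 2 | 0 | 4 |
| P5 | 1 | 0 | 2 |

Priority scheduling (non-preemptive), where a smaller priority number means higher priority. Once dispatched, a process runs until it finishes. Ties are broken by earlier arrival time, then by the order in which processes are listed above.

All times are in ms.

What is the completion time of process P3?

6

Schedule: | P3 0-6 | P5 6-7 | P2 7-13 | P4 13-15 | P1 15-22 | P0 22-28 |
Completion: P0=28  P1=22  P2=13  P3=6  P4=15  P5=7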